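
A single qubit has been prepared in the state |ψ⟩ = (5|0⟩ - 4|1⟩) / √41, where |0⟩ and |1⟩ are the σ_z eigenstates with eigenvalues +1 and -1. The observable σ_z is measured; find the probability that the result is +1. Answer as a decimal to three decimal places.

0.610

The +1 outcome corresponds to |0⟩. Its amplitude in |ψ⟩ is 5/√41.
P = |5|² / 41 = 25/41.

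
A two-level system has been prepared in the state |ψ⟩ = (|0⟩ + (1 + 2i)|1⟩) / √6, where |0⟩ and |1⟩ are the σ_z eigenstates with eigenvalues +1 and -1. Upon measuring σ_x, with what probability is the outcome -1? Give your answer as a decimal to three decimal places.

0.333

|-x⟩ = (|0⟩ - |1⟩)/√2, so ⟨-x|ψ⟩ = (-2i) / (√2·√6).
P = |-2i|² / 12 = 4/12.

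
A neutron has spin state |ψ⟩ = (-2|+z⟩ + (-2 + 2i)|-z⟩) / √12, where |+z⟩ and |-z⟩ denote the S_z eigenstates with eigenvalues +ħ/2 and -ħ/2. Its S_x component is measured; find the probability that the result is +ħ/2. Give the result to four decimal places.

|+x⟩ = (|+z⟩ + |-z⟩)/√2, so ⟨+x|ψ⟩ = (-4 + 2i) / (√2·√12).
P = |-4 + 2i|² / 24 = 20/24.

0.8333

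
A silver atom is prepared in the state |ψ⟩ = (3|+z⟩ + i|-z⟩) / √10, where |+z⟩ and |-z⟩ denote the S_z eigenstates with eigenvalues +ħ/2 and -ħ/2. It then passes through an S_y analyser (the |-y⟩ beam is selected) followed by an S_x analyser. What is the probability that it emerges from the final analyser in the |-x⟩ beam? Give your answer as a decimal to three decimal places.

First analyser (S_y): P(|-y⟩) = |⟨-y|ψ⟩|² = 4/20.
After stage 1 the state is |-y⟩; P(|-x⟩) = |⟨-x|-y⟩|² = 1/2.
Joint probability = 4/20 × 1/2 = 0.100.

0.100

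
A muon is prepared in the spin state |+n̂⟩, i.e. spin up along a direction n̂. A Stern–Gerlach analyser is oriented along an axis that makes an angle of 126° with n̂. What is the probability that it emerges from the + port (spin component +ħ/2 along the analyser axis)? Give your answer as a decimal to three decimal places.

0.206

For spin-½, the probability of finding spin-up along an axis at angle θ to the initial spin direction is cos²(θ/2); spin-down is sin²(θ/2).
θ = 126°, so P = cos²(63°) ≈ 0.206.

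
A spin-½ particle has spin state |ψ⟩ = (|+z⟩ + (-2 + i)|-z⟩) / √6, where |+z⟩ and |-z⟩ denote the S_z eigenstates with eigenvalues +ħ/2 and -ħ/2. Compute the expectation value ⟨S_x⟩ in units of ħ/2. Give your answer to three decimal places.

-0.667

⟨σ_x⟩ = 2 Re(a* b)/(|a|²+|b|²) with a = 1, b = (-2 + i).
a* b = (-2 + i), so ⟨σ_x⟩ = -4/6.
⟨S_x⟩ = (ħ/2)·⟨σ_x⟩.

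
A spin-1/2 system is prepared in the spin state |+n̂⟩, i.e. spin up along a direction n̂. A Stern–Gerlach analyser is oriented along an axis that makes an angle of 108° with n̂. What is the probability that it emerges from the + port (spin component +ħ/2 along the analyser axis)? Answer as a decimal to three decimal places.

For spin-½, the probability of finding spin-up along an axis at angle θ to the initial spin direction is cos²(θ/2); spin-down is sin²(θ/2).
θ = 108°, so P = cos²(54°) ≈ 0.345.

0.345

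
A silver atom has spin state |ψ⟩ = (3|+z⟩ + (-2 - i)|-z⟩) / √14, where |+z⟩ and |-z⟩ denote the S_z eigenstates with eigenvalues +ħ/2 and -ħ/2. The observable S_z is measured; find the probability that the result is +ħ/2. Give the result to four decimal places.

0.6429

The +ħ/2 outcome corresponds to |+z⟩. Its amplitude in |ψ⟩ is 3/√14.
P = |3|² / 14 = 9/14.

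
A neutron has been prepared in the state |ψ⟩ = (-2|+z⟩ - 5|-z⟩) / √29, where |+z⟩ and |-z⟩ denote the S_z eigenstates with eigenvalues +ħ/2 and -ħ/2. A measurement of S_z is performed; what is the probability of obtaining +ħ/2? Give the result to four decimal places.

0.1379

The +ħ/2 outcome corresponds to |+z⟩. Its amplitude in |ψ⟩ is -2/√29.
P = |-2|² / 29 = 4/29.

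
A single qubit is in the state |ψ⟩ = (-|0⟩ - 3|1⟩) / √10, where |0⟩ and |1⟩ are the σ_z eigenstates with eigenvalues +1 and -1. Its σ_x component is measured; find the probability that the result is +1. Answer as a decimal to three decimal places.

0.800

|+x⟩ = (|0⟩ + |1⟩)/√2, so ⟨+x|ψ⟩ = (-4) / (√2·√10).
P = |-4|² / 20 = 16/20.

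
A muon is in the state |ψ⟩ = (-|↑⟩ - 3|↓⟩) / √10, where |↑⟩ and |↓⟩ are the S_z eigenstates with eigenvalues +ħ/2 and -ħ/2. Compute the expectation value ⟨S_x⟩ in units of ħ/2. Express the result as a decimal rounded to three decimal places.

⟨σ_x⟩ = 2 Re(a* b)/(|a|²+|b|²) with a = -1, b = -3.
a* b = 3, so ⟨σ_x⟩ = 6/10.
⟨S_x⟩ = (ħ/2)·⟨σ_x⟩.

0.600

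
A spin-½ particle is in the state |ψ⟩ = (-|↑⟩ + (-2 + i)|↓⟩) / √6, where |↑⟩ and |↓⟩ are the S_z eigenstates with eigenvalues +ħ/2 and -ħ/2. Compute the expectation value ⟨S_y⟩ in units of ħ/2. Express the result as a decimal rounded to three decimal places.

⟨σ_y⟩ = 2 Im(a* b)/(|a|²+|b|²) with a = -1, b = (-2 + i).
a* b = (2 - i), so ⟨σ_y⟩ = -2/6.
⟨S_y⟩ = (ħ/2)·⟨σ_y⟩.

-0.333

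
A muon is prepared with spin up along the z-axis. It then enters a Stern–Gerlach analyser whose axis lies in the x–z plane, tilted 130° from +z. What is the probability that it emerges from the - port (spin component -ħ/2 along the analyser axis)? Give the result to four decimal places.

For spin-½, the probability of finding spin-up along an axis at angle θ to the initial spin direction is cos²(θ/2); spin-down is sin²(θ/2).
θ = 130°, so P = sin²(65°) ≈ 0.8214.

0.8214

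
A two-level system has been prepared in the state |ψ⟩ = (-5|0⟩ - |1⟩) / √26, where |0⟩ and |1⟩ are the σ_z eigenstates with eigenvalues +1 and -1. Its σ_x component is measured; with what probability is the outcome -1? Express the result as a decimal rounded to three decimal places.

|-x⟩ = (|0⟩ - |1⟩)/√2, so ⟨-x|ψ⟩ = (-4) / (√2·√26).
P = |-4|² / 52 = 16/52.

0.308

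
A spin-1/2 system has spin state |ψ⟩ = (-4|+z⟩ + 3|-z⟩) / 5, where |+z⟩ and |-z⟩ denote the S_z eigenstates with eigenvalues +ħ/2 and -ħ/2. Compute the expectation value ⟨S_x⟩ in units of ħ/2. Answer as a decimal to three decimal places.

⟨σ_x⟩ = 2 Re(a* b)/(|a|²+|b|²) with a = -4, b = 3.
a* b = -12, so ⟨σ_x⟩ = -24/25.
⟨S_x⟩ = (ħ/2)·⟨σ_x⟩.

-0.960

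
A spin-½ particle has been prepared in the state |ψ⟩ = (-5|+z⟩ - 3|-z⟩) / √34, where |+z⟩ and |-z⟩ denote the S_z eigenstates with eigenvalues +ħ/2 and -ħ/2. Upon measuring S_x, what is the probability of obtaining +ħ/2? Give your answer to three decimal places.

|+x⟩ = (|+z⟩ + |-z⟩)/√2, so ⟨+x|ψ⟩ = (-8) / (√2·√34).
P = |-8|² / 68 = 64/68.

0.941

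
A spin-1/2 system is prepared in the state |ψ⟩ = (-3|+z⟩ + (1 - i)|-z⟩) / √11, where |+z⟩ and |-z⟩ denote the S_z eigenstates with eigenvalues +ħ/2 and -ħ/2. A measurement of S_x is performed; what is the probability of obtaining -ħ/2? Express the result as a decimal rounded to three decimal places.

|-x⟩ = (|+z⟩ - |-z⟩)/√2, so ⟨-x|ψ⟩ = (-4 + i) / (√2·√11).
P = |-4 + i|² / 22 = 17/22.

0.773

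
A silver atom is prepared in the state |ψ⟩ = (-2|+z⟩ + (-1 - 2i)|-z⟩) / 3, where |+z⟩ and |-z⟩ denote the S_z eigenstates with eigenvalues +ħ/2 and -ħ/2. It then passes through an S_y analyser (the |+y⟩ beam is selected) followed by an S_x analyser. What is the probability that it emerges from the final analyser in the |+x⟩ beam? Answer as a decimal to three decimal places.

First analyser (S_y): P(|+y⟩) = |⟨+y|ψ⟩|² = 17/18.
After stage 1 the state is |+y⟩; P(|+x⟩) = |⟨+x|+y⟩|² = 1/2.
Joint probability = 17/18 × 1/2 = 0.472.

0.472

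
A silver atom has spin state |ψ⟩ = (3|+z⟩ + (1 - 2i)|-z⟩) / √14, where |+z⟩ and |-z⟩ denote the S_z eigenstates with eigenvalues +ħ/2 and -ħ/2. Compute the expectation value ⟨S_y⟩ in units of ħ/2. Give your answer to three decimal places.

⟨σ_y⟩ = 2 Im(a* b)/(|a|²+|b|²) with a = 3, b = (1 - 2i).
a* b = (3 - 6i), so ⟨σ_y⟩ = -12/14.
⟨S_y⟩ = (ħ/2)·⟨σ_y⟩.

-0.857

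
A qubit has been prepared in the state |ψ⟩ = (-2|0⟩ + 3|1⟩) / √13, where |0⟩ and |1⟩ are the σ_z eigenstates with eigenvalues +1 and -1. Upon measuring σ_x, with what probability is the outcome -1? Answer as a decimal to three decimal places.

0.962

|-x⟩ = (|0⟩ - |1⟩)/√2, so ⟨-x|ψ⟩ = (-5) / (√2·√13).
P = |-5|² / 26 = 25/26.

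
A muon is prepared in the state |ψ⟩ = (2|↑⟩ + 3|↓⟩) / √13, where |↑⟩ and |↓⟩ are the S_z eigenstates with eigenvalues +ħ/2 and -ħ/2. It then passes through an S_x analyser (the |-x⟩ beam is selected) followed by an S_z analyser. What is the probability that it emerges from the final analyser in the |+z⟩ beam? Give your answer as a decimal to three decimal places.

0.019

First analyser (S_x): P(|-x⟩) = |⟨-x|ψ⟩|² = 1/26.
After stage 1 the state is |-x⟩; P(|+z⟩) = |⟨+z|-x⟩|² = 1/2.
Joint probability = 1/26 × 1/2 = 0.019.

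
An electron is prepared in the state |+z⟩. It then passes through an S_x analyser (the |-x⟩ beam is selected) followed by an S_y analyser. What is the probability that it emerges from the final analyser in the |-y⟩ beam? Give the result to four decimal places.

0.2500

First analyser (S_x): from |+z⟩, P(|-x⟩) = 1/2.
After stage 1 the state is |-x⟩; P(|-y⟩) = |⟨-y|-x⟩|² = 1/2.
Joint probability = 1/2 × 1/2 = 0.2500.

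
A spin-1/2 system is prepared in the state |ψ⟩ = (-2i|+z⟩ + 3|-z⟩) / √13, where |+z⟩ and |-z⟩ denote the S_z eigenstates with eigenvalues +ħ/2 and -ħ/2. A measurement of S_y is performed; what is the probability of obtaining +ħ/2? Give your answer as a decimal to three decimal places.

|+y⟩ = (|+z⟩ + i|-z⟩)/√2, so ⟨+y|ψ⟩ = (-5i) / (√2·√13).
P = |-5i|² / 26 = 25/26.

0.962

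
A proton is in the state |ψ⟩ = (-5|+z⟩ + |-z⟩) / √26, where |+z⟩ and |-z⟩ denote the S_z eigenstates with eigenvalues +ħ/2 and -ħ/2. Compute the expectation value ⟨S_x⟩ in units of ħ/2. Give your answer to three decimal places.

-0.385

⟨σ_x⟩ = 2 Re(a* b)/(|a|²+|b|²) with a = -5, b = 1.
a* b = -5, so ⟨σ_x⟩ = -10/26.
⟨S_x⟩ = (ħ/2)·⟨σ_x⟩.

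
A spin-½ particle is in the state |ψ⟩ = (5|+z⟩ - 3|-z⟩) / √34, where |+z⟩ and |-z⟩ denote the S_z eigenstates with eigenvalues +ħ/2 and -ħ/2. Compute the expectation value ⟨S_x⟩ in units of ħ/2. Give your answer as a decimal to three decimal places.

⟨σ_x⟩ = 2 Re(a* b)/(|a|²+|b|²) with a = 5, b = -3.
a* b = -15, so ⟨σ_x⟩ = -30/34.
⟨S_x⟩ = (ħ/2)·⟨σ_x⟩.

-0.882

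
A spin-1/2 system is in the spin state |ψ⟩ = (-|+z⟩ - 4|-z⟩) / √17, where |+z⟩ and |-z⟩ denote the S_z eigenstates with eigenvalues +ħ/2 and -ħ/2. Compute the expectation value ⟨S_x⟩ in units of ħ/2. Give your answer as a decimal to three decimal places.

0.471

⟨σ_x⟩ = 2 Re(a* b)/(|a|²+|b|²) with a = -1, b = -4.
a* b = 4, so ⟨σ_x⟩ = 8/17.
⟨S_x⟩ = (ħ/2)·⟨σ_x⟩.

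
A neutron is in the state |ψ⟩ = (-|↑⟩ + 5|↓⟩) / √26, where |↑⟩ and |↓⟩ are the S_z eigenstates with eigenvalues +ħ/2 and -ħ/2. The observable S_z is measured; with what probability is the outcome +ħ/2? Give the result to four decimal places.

The +ħ/2 outcome corresponds to |↑⟩. Its amplitude in |ψ⟩ is -1/√26.
P = |-1|² / 26 = 1/26.

0.0385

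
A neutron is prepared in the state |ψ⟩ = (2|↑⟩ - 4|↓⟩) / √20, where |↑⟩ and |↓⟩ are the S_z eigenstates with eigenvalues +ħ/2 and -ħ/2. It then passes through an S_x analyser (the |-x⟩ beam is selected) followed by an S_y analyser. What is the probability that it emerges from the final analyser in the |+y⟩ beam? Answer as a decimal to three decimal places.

0.450

First analyser (S_x): P(|-x⟩) = |⟨-x|ψ⟩|² = 36/40.
After stage 1 the state is |-x⟩; P(|+y⟩) = |⟨+y|-x⟩|² = 1/2.
Joint probability = 36/40 × 1/2 = 0.450.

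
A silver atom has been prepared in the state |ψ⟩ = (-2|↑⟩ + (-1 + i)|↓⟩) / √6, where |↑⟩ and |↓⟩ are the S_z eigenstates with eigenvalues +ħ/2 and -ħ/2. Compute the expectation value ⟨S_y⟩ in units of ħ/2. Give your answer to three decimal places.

⟨σ_y⟩ = 2 Im(a* b)/(|a|²+|b|²) with a = -2, b = (-1 + i).
a* b = (2 - 2i), so ⟨σ_y⟩ = -4/6.
⟨S_y⟩ = (ħ/2)·⟨σ_y⟩.

-0.667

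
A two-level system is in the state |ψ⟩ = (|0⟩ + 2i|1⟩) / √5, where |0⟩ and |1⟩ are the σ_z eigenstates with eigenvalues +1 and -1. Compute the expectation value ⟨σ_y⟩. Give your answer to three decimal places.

⟨σ_y⟩ = 2 Im(a* b)/(|a|²+|b|²) with a = 1, b = 2i.
a* b = 2i, so ⟨σ_y⟩ = 4/5.

0.800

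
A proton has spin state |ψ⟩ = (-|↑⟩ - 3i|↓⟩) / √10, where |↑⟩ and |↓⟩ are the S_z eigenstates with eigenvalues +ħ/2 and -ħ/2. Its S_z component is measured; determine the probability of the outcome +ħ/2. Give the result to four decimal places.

The +ħ/2 outcome corresponds to |↑⟩. Its amplitude in |ψ⟩ is -1/√10.
P = |-1|² / 10 = 1/10.

0.1000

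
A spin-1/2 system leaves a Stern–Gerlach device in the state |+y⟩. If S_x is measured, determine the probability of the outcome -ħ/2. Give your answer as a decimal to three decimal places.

0.500

In the S_z basis, |+y⟩ = (|↑⟩ + i|↓⟩)/√2 and |-x⟩ = (|↑⟩ - |↓⟩)/√2.
|⟨-x|+y⟩|² = 1/2.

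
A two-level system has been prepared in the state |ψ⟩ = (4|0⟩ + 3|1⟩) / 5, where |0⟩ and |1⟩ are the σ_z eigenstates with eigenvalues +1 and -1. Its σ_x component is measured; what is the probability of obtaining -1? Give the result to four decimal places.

0.0200

|-x⟩ = (|0⟩ - |1⟩)/√2, so ⟨-x|ψ⟩ = (1) / (√2·5).
P = |1|² / 50 = 1/50.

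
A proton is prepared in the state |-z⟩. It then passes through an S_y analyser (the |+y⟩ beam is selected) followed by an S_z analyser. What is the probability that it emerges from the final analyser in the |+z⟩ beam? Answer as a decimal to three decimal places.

First analyser (S_y): from |-z⟩, P(|+y⟩) = 1/2.
After stage 1 the state is |+y⟩; P(|+z⟩) = |⟨+z|+y⟩|² = 1/2.
Joint probability = 1/2 × 1/2 = 0.250.

0.250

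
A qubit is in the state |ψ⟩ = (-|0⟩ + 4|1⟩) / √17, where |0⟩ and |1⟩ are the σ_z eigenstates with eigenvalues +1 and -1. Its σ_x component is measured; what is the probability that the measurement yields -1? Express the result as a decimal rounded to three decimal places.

0.735

|-x⟩ = (|0⟩ - |1⟩)/√2, so ⟨-x|ψ⟩ = (-5) / (√2·√17).
P = |-5|² / 34 = 25/34.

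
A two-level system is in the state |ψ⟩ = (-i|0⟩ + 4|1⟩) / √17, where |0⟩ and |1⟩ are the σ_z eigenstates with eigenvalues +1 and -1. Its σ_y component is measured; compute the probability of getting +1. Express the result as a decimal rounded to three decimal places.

|+y⟩ = (|0⟩ + i|1⟩)/√2, so ⟨+y|ψ⟩ = (-5i) / (√2·√17).
P = |-5i|² / 34 = 25/34.

0.735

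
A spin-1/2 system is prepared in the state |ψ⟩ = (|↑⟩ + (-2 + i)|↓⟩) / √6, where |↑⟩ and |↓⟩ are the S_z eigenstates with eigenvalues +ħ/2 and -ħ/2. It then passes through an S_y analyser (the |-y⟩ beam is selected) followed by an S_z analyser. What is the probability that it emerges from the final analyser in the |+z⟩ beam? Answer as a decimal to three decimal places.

0.167

First analyser (S_y): P(|-y⟩) = |⟨-y|ψ⟩|² = 4/12.
After stage 1 the state is |-y⟩; P(|+z⟩) = |⟨+z|-y⟩|² = 1/2.
Joint probability = 4/12 × 1/2 = 0.167.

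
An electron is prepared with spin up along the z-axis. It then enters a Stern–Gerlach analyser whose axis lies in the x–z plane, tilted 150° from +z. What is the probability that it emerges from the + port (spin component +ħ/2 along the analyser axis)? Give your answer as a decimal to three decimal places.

For spin-½, the probability of finding spin-up along an axis at angle θ to the initial spin direction is cos²(θ/2); spin-down is sin²(θ/2).
θ = 150°, so P = cos²(75°) ≈ 0.067.

0.067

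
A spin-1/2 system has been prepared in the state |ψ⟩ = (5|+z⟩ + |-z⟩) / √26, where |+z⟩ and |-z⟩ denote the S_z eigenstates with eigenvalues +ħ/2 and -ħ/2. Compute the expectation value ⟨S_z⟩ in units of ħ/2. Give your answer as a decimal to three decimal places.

⟨σ_z⟩ = |a|² - |b|² divided by |a|²+|b|², with a, b the |+z⟩, |-z⟩ amplitudes.
= (25 - 1)/26 = 24/26.
⟨S_z⟩ = (ħ/2)·⟨σ_z⟩.

0.923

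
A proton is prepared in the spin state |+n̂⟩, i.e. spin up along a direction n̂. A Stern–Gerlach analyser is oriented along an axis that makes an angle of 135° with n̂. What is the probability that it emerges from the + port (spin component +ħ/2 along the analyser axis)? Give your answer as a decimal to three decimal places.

For spin-½, the probability of finding spin-up along an axis at angle θ to the initial spin direction is cos²(θ/2); spin-down is sin²(θ/2).
θ = 135°, so P = cos²(67.5°) ≈ 0.146.

0.146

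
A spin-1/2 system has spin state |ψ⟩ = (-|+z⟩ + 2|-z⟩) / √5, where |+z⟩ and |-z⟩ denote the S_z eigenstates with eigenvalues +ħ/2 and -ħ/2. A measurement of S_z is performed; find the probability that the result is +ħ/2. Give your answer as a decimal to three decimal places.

The +ħ/2 outcome corresponds to |+z⟩. Its amplitude in |ψ⟩ is -1/√5.
P = |-1|² / 5 = 1/5.

0.200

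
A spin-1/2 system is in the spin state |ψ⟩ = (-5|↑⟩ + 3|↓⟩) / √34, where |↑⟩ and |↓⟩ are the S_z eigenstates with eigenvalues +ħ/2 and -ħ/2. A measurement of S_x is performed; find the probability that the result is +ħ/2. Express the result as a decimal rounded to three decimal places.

0.059

|+x⟩ = (|↑⟩ + |↓⟩)/√2, so ⟨+x|ψ⟩ = (-2) / (√2·√34).
P = |-2|² / 68 = 4/68.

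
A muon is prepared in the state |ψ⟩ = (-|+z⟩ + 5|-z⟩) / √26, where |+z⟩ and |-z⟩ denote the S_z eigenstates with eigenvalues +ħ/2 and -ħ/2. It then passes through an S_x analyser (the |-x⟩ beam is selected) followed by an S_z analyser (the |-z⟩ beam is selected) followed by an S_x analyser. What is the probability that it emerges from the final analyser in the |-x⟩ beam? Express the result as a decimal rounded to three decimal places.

0.173

First analyser (S_x): P(|-x⟩) = |⟨-x|ψ⟩|² = 36/52.
After stage 1 the state is |-x⟩; P(|-z⟩) = |⟨-z|-x⟩|² = 1/2.
After stage 2 the state is |-z⟩; P(|-x⟩) = |⟨-x|-z⟩|² = 1/2.
Joint probability = 36/52 × 1/2 × 1/2 = 0.173.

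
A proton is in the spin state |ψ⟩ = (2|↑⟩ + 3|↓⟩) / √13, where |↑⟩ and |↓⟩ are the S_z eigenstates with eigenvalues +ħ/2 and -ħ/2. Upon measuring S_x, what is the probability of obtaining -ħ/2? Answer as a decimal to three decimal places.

0.038

|-x⟩ = (|↑⟩ - |↓⟩)/√2, so ⟨-x|ψ⟩ = (-1) / (√2·√13).
P = |-1|² / 26 = 1/26.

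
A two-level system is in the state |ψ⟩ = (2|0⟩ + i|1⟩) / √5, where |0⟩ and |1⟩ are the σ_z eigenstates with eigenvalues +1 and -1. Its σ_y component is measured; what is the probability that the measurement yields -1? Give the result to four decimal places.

|-y⟩ = (|0⟩ - i|1⟩)/√2, so ⟨-y|ψ⟩ = (1) / (√2·√5).
P = |1|² / 10 = 1/10.

0.1000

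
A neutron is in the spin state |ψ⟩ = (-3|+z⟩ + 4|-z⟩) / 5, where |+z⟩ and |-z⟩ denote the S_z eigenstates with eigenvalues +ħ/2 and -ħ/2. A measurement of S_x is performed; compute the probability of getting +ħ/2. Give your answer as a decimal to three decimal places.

|+x⟩ = (|+z⟩ + |-z⟩)/√2, so ⟨+x|ψ⟩ = (1) / (√2·5).
P = |1|² / 50 = 1/50.

0.020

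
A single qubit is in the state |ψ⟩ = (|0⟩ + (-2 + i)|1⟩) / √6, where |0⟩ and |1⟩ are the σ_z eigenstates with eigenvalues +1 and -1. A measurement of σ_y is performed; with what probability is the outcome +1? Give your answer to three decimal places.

|+y⟩ = (|0⟩ + i|1⟩)/√2, so ⟨+y|ψ⟩ = (2 + 2i) / (√2·√6).
P = |2 + 2i|² / 12 = 8/12.

0.667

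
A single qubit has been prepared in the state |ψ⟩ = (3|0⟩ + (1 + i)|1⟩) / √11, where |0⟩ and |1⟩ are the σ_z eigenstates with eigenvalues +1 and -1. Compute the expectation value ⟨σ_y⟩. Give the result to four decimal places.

0.5455

⟨σ_y⟩ = 2 Im(a* b)/(|a|²+|b|²) with a = 3, b = (1 + i).
a* b = (3 + 3i), so ⟨σ_y⟩ = 6/11.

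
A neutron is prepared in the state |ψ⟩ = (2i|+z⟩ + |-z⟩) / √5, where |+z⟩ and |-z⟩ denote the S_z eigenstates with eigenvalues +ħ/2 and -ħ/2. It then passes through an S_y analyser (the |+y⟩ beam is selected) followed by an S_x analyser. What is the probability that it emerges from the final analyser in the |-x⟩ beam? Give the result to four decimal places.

First analyser (S_y): P(|+y⟩) = |⟨+y|ψ⟩|² = 1/10.
After stage 1 the state is |+y⟩; P(|-x⟩) = |⟨-x|+y⟩|² = 1/2.
Joint probability = 1/10 × 1/2 = 0.0500.

0.0500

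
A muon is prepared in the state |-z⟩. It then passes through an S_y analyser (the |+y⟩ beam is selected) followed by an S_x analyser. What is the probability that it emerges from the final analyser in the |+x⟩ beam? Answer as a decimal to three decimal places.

0.250

First analyser (S_y): from |-z⟩, P(|+y⟩) = 1/2.
After stage 1 the state is |+y⟩; P(|+x⟩) = |⟨+x|+y⟩|² = 1/2.
Joint probability = 1/2 × 1/2 = 0.250.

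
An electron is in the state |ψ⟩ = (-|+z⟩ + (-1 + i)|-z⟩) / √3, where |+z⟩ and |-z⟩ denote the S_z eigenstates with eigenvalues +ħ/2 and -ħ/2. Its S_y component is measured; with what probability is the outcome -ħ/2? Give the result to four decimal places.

0.8333

|-y⟩ = (|+z⟩ - i|-z⟩)/√2, so ⟨-y|ψ⟩ = (-2 - i) / (√2·√3).
P = |-2 - i|² / 6 = 5/6.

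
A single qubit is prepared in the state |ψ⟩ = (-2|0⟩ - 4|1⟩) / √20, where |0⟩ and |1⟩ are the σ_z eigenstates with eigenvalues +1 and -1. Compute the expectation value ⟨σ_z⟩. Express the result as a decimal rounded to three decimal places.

-0.600

⟨σ_z⟩ = |a|² - |b|² divided by |a|²+|b|², with a, b the |0⟩, |1⟩ amplitudes.
= (4 - 16)/20 = -12/20.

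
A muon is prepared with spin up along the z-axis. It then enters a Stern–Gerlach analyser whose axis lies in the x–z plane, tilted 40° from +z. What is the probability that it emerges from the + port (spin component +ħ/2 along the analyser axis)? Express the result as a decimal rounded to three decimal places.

For spin-½, the probability of finding spin-up along an axis at angle θ to the initial spin direction is cos²(θ/2); spin-down is sin²(θ/2).
θ = 40°, so P = cos²(20°) ≈ 0.883.

0.883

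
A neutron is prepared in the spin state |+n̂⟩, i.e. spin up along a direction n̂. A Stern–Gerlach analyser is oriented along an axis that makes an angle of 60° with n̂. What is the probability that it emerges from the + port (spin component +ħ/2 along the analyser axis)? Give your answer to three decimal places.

0.750

For spin-½, the probability of finding spin-up along an axis at angle θ to the initial spin direction is cos²(θ/2); spin-down is sin²(θ/2).
θ = 60°, so P = cos²(30°) ≈ 0.750.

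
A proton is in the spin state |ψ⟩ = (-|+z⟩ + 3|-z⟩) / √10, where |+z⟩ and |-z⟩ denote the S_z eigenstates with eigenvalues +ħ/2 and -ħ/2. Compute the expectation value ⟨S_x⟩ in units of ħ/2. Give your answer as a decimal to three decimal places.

-0.600

⟨σ_x⟩ = 2 Re(a* b)/(|a|²+|b|²) with a = -1, b = 3.
a* b = -3, so ⟨σ_x⟩ = -6/10.
⟨S_x⟩ = (ħ/2)·⟨σ_x⟩.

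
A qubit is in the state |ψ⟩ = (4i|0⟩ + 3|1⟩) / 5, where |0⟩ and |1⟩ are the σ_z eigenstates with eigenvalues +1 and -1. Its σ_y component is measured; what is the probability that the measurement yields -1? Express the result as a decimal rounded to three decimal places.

|-y⟩ = (|0⟩ - i|1⟩)/√2, so ⟨-y|ψ⟩ = (7i) / (√2·5).
P = |7i|² / 50 = 49/50.

0.980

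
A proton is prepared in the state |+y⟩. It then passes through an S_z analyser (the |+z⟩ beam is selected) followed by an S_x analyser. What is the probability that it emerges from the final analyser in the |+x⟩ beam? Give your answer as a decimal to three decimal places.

First analyser (S_z): from |+y⟩, P(|+z⟩) = 1/2.
After stage 1 the state is |+z⟩; P(|+x⟩) = |⟨+x|+z⟩|² = 1/2.
Joint probability = 1/2 × 1/2 = 0.250.

0.250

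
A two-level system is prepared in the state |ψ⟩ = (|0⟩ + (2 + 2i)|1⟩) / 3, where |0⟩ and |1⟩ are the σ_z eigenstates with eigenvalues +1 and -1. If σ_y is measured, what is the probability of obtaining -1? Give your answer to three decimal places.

|-y⟩ = (|0⟩ - i|1⟩)/√2, so ⟨-y|ψ⟩ = (-1 + 2i) / (√2·3).
P = |-1 + 2i|² / 18 = 5/18.

0.278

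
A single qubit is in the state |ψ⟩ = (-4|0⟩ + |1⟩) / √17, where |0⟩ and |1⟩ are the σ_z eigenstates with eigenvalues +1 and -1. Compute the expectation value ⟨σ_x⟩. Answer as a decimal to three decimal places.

-0.471

⟨σ_x⟩ = 2 Re(a* b)/(|a|²+|b|²) with a = -4, b = 1.
a* b = -4, so ⟨σ_x⟩ = -8/17.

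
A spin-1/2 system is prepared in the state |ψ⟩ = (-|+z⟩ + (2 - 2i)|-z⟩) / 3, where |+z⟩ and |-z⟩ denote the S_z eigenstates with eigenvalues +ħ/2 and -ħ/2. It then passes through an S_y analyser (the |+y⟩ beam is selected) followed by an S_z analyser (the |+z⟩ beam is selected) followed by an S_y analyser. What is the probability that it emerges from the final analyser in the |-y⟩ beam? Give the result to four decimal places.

First analyser (S_y): P(|+y⟩) = |⟨+y|ψ⟩|² = 13/18.
After stage 1 the state is |+y⟩; P(|+z⟩) = |⟨+z|+y⟩|² = 1/2.
After stage 2 the state is |+z⟩; P(|-y⟩) = |⟨-y|+z⟩|² = 1/2.
Joint probability = 13/18 × 1/2 × 1/2 = 0.1806.

0.1806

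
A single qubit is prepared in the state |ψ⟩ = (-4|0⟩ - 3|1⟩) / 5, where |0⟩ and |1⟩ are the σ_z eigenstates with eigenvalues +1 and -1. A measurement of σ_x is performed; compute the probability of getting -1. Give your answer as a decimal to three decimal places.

0.020

|-x⟩ = (|0⟩ - |1⟩)/√2, so ⟨-x|ψ⟩ = (-1) / (√2·5).
P = |-1|² / 50 = 1/50.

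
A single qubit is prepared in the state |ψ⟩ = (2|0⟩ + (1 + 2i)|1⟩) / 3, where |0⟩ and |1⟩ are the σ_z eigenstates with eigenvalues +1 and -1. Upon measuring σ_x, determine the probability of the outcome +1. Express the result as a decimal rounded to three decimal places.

|+x⟩ = (|0⟩ + |1⟩)/√2, so ⟨+x|ψ⟩ = (3 + 2i) / (√2·3).
P = |3 + 2i|² / 18 = 13/18.

0.722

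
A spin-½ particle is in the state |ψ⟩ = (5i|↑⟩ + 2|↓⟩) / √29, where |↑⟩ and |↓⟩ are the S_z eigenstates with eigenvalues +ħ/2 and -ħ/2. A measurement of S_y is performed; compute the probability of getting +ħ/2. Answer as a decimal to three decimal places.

0.155

|+y⟩ = (|↑⟩ + i|↓⟩)/√2, so ⟨+y|ψ⟩ = (3i) / (√2·√29).
P = |3i|² / 58 = 9/58.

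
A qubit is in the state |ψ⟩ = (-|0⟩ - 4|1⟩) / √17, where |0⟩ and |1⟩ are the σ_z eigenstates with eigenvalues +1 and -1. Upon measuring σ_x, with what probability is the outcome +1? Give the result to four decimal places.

0.7353

|+x⟩ = (|0⟩ + |1⟩)/√2, so ⟨+x|ψ⟩ = (-5) / (√2·√17).
P = |-5|² / 34 = 25/34.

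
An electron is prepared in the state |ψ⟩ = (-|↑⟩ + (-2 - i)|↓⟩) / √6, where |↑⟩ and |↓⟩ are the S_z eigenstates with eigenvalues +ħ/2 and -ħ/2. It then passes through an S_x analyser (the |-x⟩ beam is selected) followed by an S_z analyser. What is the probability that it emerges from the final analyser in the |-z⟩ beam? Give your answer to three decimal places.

0.083

First analyser (S_x): P(|-x⟩) = |⟨-x|ψ⟩|² = 2/12.
After stage 1 the state is |-x⟩; P(|-z⟩) = |⟨-z|-x⟩|² = 1/2.
Joint probability = 2/12 × 1/2 = 0.083.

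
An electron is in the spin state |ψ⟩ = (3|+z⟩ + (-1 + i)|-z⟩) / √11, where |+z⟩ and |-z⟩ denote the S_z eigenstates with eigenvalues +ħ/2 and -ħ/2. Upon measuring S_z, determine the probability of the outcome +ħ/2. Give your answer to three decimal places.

0.818

The +ħ/2 outcome corresponds to |+z⟩. Its amplitude in |ψ⟩ is 3/√11.
P = |3|² / 11 = 9/11.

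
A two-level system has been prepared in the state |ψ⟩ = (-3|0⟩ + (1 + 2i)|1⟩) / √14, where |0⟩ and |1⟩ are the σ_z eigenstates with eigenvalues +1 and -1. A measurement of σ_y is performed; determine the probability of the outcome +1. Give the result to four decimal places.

|+y⟩ = (|0⟩ + i|1⟩)/√2, so ⟨+y|ψ⟩ = (-1 - i) / (√2·√14).
P = |-1 - i|² / 28 = 2/28.

0.0714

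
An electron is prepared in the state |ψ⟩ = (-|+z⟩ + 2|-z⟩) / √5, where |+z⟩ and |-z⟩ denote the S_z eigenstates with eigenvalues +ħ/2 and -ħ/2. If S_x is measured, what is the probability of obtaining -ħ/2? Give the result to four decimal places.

|-x⟩ = (|+z⟩ - |-z⟩)/√2, so ⟨-x|ψ⟩ = (-3) / (√2·√5).
P = |-3|² / 10 = 9/10.

0.9000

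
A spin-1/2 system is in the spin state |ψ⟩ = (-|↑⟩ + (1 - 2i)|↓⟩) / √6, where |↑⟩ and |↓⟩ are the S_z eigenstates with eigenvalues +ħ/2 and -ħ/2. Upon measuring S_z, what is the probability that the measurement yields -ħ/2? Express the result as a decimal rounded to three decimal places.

0.833

The -ħ/2 outcome corresponds to |↓⟩. Its amplitude in |ψ⟩ is (1 - 2i)/√6.
P = |1 - 2i|² / 6 = 5/6.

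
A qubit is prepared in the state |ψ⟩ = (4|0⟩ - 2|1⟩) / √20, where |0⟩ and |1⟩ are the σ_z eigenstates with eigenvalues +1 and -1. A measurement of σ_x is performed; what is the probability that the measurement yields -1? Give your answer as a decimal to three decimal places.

|-x⟩ = (|0⟩ - |1⟩)/√2, so ⟨-x|ψ⟩ = (6) / (√2·√20).
P = |6|² / 40 = 36/40.

0.900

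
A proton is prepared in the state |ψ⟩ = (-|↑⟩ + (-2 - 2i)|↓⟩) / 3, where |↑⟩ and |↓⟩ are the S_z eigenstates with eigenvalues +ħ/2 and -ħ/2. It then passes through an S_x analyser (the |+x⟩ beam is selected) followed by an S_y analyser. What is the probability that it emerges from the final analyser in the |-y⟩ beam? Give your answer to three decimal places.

First analyser (S_x): P(|+x⟩) = |⟨+x|ψ⟩|² = 13/18.
After stage 1 the state is |+x⟩; P(|-y⟩) = |⟨-y|+x⟩|² = 1/2.
Joint probability = 13/18 × 1/2 = 0.361.

0.361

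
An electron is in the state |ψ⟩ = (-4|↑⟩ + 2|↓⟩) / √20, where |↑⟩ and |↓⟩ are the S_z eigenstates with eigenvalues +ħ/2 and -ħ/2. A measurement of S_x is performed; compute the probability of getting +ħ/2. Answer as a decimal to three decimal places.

0.100

|+x⟩ = (|↑⟩ + |↓⟩)/√2, so ⟨+x|ψ⟩ = (-2) / (√2·√20).
P = |-2|² / 40 = 4/40.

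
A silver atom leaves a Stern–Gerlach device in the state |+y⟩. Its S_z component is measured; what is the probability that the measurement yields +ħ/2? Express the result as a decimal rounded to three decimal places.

In the S_z basis, |+y⟩ = (|↑⟩ + i|↓⟩)/√2 and |+z⟩ = |↑⟩.
|⟨+z|+y⟩|² = 1/2.

0.500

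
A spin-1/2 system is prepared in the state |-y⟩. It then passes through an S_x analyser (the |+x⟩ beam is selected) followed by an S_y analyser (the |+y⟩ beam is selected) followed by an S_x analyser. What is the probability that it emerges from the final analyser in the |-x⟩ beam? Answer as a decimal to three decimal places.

First analyser (S_x): from |-y⟩, P(|+x⟩) = 1/2.
After stage 1 the state is |+x⟩; P(|+y⟩) = |⟨+y|+x⟩|² = 1/2.
After stage 2 the state is |+y⟩; P(|-x⟩) = |⟨-x|+y⟩|² = 1/2.
Joint probability = 1/2 × 1/2 × 1/2 = 0.125.

0.125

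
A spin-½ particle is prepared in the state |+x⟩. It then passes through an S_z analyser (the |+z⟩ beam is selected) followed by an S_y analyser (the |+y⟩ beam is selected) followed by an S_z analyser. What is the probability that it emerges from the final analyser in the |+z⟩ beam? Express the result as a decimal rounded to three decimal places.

0.125

First analyser (S_z): from |+x⟩, P(|+z⟩) = 1/2.
After stage 1 the state is |+z⟩; P(|+y⟩) = |⟨+y|+z⟩|² = 1/2.
After stage 2 the state is |+y⟩; P(|+z⟩) = |⟨+z|+y⟩|² = 1/2.
Joint probability = 1/2 × 1/2 × 1/2 = 0.125.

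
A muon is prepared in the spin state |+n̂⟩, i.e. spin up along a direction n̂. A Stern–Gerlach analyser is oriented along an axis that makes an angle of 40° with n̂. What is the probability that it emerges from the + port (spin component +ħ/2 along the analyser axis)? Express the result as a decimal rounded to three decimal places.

For spin-½, the probability of finding spin-up along an axis at angle θ to the initial spin direction is cos²(θ/2); spin-down is sin²(θ/2).
θ = 40°, so P = cos²(20°) ≈ 0.883.

0.883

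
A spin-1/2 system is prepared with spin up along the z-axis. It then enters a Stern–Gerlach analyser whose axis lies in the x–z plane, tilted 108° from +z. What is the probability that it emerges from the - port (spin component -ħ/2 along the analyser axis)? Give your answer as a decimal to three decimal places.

0.655

For spin-½, the probability of finding spin-up along an axis at angle θ to the initial spin direction is cos²(θ/2); spin-down is sin²(θ/2).
θ = 108°, so P = sin²(54°) ≈ 0.655.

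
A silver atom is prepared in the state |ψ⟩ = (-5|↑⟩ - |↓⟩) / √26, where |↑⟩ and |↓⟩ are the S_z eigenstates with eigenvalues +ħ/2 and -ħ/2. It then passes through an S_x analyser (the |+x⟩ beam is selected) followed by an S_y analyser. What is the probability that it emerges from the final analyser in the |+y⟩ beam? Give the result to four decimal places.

0.3462

First analyser (S_x): P(|+x⟩) = |⟨+x|ψ⟩|² = 36/52.
After stage 1 the state is |+x⟩; P(|+y⟩) = |⟨+y|+x⟩|² = 1/2.
Joint probability = 36/52 × 1/2 = 0.3462.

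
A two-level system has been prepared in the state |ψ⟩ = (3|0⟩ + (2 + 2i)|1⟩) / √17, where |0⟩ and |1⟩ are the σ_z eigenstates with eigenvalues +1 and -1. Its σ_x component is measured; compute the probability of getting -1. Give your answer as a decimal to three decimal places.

|-x⟩ = (|0⟩ - |1⟩)/√2, so ⟨-x|ψ⟩ = (1 - 2i) / (√2·√17).
P = |1 - 2i|² / 34 = 5/34.

0.147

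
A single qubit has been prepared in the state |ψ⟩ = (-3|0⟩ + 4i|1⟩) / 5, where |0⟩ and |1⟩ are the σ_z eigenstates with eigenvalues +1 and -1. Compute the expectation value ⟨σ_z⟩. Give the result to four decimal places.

-0.2800

⟨σ_z⟩ = |a|² - |b|² divided by |a|²+|b|², with a, b the |0⟩, |1⟩ amplitudes.
= (9 - 16)/25 = -7/25.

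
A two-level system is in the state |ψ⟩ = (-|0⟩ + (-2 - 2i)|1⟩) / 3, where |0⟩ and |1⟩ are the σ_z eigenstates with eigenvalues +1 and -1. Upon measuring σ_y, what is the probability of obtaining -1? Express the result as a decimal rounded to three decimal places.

0.278

|-y⟩ = (|0⟩ - i|1⟩)/√2, so ⟨-y|ψ⟩ = (1 - 2i) / (√2·3).
P = |1 - 2i|² / 18 = 5/18.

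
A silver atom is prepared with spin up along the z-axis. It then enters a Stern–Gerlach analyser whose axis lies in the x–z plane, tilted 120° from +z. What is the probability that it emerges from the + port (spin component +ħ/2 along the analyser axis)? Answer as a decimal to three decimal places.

0.250

For spin-½, the probability of finding spin-up along an axis at angle θ to the initial spin direction is cos²(θ/2); spin-down is sin²(θ/2).
θ = 120°, so P = cos²(60°) ≈ 0.250.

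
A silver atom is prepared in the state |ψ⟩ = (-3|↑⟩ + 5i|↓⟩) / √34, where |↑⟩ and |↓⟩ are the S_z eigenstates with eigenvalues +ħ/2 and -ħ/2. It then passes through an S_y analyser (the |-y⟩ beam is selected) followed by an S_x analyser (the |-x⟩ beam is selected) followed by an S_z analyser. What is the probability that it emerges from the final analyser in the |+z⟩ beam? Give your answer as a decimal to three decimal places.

First analyser (S_y): P(|-y⟩) = |⟨-y|ψ⟩|² = 64/68.
After stage 1 the state is |-y⟩; P(|-x⟩) = |⟨-x|-y⟩|² = 1/2.
After stage 2 the state is |-x⟩; P(|+z⟩) = |⟨+z|-x⟩|² = 1/2.
Joint probability = 64/68 × 1/2 × 1/2 = 0.235.

0.235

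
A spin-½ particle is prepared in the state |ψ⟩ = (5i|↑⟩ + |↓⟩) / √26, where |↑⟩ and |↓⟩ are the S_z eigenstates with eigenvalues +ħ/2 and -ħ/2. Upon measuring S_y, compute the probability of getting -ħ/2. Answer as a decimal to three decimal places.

0.692

|-y⟩ = (|↑⟩ - i|↓⟩)/√2, so ⟨-y|ψ⟩ = (6i) / (√2·√26).
P = |6i|² / 52 = 36/52.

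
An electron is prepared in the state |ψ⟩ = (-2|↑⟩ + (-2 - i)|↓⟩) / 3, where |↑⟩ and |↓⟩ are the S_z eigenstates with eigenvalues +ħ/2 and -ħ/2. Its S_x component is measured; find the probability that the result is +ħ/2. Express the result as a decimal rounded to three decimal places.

0.944

|+x⟩ = (|↑⟩ + |↓⟩)/√2, so ⟨+x|ψ⟩ = (-4 - i) / (√2·3).
P = |-4 - i|² / 18 = 17/18.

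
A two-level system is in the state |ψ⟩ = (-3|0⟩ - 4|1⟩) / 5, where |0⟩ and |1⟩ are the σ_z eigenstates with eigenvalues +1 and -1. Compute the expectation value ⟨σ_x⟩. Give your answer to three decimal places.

0.960

⟨σ_x⟩ = 2 Re(a* b)/(|a|²+|b|²) with a = -3, b = -4.
a* b = 12, so ⟨σ_x⟩ = 24/25.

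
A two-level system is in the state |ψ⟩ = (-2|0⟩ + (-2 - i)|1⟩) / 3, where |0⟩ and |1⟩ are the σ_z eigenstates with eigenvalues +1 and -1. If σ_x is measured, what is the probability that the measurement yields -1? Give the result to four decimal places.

|-x⟩ = (|0⟩ - |1⟩)/√2, so ⟨-x|ψ⟩ = (i) / (√2·3).
P = |i|² / 18 = 1/18.

0.0556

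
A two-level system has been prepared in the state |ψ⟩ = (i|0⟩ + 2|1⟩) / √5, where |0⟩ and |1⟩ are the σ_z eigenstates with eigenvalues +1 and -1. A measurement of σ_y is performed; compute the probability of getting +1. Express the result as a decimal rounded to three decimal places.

0.100

|+y⟩ = (|0⟩ + i|1⟩)/√2, so ⟨+y|ψ⟩ = (-i) / (√2·√5).
P = |-i|² / 10 = 1/10.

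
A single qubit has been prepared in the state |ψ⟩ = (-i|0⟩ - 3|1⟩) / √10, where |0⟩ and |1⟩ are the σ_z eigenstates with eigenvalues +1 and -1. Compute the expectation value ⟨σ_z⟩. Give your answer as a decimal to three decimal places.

⟨σ_z⟩ = |a|² - |b|² divided by |a|²+|b|², with a, b the |0⟩, |1⟩ amplitudes.
= (1 - 9)/10 = -8/10.

-0.800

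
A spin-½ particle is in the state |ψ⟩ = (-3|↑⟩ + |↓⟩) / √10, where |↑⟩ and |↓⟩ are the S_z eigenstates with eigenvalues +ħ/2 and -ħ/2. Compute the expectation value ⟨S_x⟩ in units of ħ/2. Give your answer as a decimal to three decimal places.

-0.600

⟨σ_x⟩ = 2 Re(a* b)/(|a|²+|b|²) with a = -3, b = 1.
a* b = -3, so ⟨σ_x⟩ = -6/10.
⟨S_x⟩ = (ħ/2)·⟨σ_x⟩.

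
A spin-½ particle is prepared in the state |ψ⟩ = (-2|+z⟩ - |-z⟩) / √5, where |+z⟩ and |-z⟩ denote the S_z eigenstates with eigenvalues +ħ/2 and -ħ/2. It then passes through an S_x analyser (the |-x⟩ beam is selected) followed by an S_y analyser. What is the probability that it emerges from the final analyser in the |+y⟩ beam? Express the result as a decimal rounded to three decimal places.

First analyser (S_x): P(|-x⟩) = |⟨-x|ψ⟩|² = 1/10.
After stage 1 the state is |-x⟩; P(|+y⟩) = |⟨+y|-x⟩|² = 1/2.
Joint probability = 1/10 × 1/2 = 0.050.

0.050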